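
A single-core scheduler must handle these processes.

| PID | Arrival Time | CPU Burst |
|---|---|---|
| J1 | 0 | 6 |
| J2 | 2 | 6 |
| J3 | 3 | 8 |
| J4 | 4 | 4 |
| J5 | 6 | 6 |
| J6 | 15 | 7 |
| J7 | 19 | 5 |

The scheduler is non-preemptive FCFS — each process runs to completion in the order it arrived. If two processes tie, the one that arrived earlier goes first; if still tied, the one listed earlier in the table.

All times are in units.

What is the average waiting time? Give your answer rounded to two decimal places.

11.43

Gantt: | J1 0-6 | J2 6-12 | J3 12-20 | J4 20-24 | J5 24-30 | J6 30-37 | J7 37-42 |
Completion: J1=6  J2=12  J3=20  J4=24  J5=30  J6=37  J7=42
Waiting times: J1=0, J2=4, J3=9, J4=16, J5=18, J6=15, J7=18
Average waiting = (0+4+9+16+18+15+18) / 7 = 80/7 = 11.43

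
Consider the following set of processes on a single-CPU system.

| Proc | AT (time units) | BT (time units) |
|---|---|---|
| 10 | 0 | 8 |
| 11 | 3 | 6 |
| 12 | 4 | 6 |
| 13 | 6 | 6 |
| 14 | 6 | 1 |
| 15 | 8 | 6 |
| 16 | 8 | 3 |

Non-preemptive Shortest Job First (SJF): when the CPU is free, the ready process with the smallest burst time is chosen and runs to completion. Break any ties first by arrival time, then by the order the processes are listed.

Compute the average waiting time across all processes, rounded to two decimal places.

Schedule: | 10 0-8 | 14 8-9 | 16 9-12 | 11 12-18 | 12 18-24 | 13 24-30 | 15 30-36 |
Completion: 10=8  11=18  12=24  13=30  14=9  15=36  16=12
Turnaround (C−A): 10=8  11=15  12=20  13=24  14=3  15=28  16=4
Waiting times: 10=0, 11=9, 12=14, 13=18, 14=2, 15=22, 16=1
Average waiting = (0+9+14+18+2+22+1) / 7 = 66/7 = 9.43

9.43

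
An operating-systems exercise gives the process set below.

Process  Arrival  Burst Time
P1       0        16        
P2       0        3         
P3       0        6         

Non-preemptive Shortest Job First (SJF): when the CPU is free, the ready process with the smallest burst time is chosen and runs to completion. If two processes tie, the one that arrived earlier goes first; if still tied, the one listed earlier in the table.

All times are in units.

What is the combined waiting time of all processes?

12

Gantt: | P2 0-3 | P3 3-9 | P1 9-25 |
Completion: P1=25  P2=3  P3=9
Waiting = turnaround − burst: P1=9, P2=0, P3=3
Total waiting = 9 + 0 + 3 = 12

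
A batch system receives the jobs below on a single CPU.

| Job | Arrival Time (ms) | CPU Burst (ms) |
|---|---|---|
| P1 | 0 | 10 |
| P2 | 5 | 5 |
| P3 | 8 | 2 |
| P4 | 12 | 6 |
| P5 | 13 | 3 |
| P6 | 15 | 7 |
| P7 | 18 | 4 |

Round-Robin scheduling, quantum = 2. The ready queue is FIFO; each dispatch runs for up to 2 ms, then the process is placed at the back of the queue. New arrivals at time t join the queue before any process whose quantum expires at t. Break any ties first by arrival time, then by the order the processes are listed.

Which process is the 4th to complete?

P5

Schedule: | P1 0-6 | P2 6-8 | P1 8-10 | P3 10-12 | P2 12-14 | P1 14-16 | P4 16-18 | P5 18-20 | P2 20-21 | P6 21-23 | P7 23-25 | P4 25-27 | P5 27-28 | P6 28-30 | P7 30-32 | P4 32-34 | P6 34-37 |
Completion: P1=16  P2=21  P3=12  P4=34  P5=28  P6=37  P7=32
Turnaround (C−A): P1=16  P2=16  P3=4  P4=22  P5=15  P6=22  P7=14
Finish order: P3 → P1 → P2 → P5 → P7 → P4 → P6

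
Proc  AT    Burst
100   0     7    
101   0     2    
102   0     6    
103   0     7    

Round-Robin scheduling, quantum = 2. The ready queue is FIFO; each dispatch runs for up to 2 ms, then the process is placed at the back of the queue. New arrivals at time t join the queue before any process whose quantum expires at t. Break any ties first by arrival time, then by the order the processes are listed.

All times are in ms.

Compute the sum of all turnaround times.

65

Schedule: | 100 0-2 | 101 2-4 | 102 4-6 | 103 6-8 | 100 8-10 | 102 10-12 | 103 12-14 | 100 14-16 | 102 16-18 | 103 18-20 | 100 20-21 | 103 21-22 |
Completion: 100=21  101=4  102=18  103=22
Turnaround = completion − arrival: 100=21, 101=4, 102=18, 103=22
Total turnaround = 21 + 4 + 18 + 22 = 65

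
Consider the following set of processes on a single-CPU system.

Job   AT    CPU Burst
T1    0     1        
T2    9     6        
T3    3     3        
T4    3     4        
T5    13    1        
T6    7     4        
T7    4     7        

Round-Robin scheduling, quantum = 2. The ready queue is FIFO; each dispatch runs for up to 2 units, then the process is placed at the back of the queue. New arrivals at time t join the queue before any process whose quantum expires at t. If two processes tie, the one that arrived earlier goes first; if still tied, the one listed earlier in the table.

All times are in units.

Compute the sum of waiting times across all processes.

Gantt: | T1 0-1 | idle 1-3 | T3 3-5 | T4 5-7 | T7 7-9 | T3 9-10 | T6 10-12 | T4 12-14 | T2 14-16 | T7 16-18 | T6 18-20 | T5 20-21 | T2 21-23 | T7 23-25 | T2 25-27 | T7 27-28 |
Completion: T1=1  T2=27  T3=10  T4=14  T5=21  T6=20  T7=28
Turnaround (C−A): T1=1  T2=18  T3=7  T4=11  T5=8  T6=13  T7=24
Waiting = turnaround − burst: T1=0, T2=12, T3=4, T4=7, T5=7, T6=9, T7=17
Total waiting = 0 + 12 + 4 + 7 + 7 + 9 + 17 = 56

56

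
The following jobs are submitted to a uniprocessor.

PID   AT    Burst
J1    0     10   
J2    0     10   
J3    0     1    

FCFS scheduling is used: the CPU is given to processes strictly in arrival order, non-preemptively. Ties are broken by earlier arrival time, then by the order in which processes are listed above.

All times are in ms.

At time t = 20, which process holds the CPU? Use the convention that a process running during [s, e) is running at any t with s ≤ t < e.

J3

Gantt: | J1 0-10 | J2 10-20 | J3 20-21 |
Completion: J1=10  J2=20  J3=21
Turnaround (C−A): J1=10  J2=20  J3=21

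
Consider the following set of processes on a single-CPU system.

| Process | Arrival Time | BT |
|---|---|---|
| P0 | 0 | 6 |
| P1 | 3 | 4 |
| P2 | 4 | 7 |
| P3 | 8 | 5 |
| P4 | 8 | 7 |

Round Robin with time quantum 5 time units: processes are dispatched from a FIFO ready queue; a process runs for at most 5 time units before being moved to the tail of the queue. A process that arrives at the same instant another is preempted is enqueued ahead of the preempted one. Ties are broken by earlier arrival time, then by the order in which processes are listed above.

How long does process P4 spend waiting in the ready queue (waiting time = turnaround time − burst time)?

Schedule: | P0 0-5 | P1 5-9 | P2 9-14 | P0 14-15 | P3 15-20 | P4 20-25 | P2 25-27 | P4 27-29 |
Completion: P0=15  P1=9  P2=27  P3=20  P4=29
Waiting(P4) = turnaround − burst = 21 − 7 = 14

14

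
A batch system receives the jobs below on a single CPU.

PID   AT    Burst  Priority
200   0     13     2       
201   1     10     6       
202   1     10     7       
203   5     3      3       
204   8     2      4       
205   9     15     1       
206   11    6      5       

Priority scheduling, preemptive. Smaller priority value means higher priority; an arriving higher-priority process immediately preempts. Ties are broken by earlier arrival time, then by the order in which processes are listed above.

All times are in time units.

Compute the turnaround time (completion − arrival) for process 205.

15

Schedule: | 200 0-9 | 205 9-24 | 200 24-28 | 203 28-31 | 204 31-33 | 206 33-39 | 201 39-49 | 202 49-59 |
Completion: 200=28  201=49  202=59  203=31  204=33  205=24  206=39
Turnaround (C−A): 200=28  201=48  202=58  203=26  204=25  205=15  206=28
Turnaround(205) = completion − arrival = 24 − 9 = 15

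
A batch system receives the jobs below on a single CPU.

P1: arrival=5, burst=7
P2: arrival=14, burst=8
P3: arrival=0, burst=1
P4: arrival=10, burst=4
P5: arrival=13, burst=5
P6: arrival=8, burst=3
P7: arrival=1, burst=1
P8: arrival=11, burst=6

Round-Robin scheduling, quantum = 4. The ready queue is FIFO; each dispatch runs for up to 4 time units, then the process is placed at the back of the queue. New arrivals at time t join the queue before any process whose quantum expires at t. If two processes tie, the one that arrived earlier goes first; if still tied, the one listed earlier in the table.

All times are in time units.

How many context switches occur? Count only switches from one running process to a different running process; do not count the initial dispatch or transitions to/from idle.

Timeline: | P3 0-1 | P7 1-2 | idle 2-5 | P1 5-9 | P6 9-12 | P1 12-15 | P4 15-19 | P8 19-23 | P5 23-27 | P2 27-31 | P8 31-33 | P5 33-34 | P2 34-38 |
Completion: P1=15  P2=38  P3=1  P4=19  P5=34  P6=12  P7=2  P8=33

10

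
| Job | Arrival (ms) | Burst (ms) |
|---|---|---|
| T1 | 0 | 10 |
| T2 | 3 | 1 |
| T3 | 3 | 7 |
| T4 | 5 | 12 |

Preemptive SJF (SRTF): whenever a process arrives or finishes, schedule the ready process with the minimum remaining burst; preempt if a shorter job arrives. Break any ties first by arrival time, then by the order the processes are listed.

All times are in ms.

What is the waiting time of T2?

Schedule: | T1 0-3 | T2 3-4 | T1 4-11 | T3 11-18 | T4 18-30 |
Completion: T1=11  T2=4  T3=18  T4=30
Turnaround (C−A): T1=11  T2=1  T3=15  T4=25
Waiting(T2) = turnaround − burst = 1 − 1 = 0

0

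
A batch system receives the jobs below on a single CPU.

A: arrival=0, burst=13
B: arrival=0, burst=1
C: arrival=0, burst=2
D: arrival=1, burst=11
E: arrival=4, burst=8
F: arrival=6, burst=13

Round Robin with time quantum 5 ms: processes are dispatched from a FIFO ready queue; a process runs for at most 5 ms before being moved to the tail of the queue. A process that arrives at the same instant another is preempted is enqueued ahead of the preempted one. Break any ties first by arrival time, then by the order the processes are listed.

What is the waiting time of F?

Gantt: | A 0-5 | B 5-6 | C 6-8 | D 8-13 | E 13-18 | A 18-23 | F 23-28 | D 28-33 | E 33-36 | A 36-39 | F 39-44 | D 44-45 | F 45-48 |
Completion: A=39  B=6  C=8  D=45  E=36  F=48
Turnaround (C−A): A=39  B=6  C=8  D=44  E=32  F=42
Waiting(F) = turnaround − burst = 42 − 13 = 29

29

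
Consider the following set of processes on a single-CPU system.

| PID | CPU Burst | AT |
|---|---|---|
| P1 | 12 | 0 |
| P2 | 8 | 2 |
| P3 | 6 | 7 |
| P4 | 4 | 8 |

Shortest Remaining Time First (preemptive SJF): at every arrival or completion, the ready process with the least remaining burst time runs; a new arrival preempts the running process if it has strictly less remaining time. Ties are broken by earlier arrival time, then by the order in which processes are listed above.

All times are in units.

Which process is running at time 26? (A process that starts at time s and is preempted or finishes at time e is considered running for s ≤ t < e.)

P1

Gantt: | P1 0-2 | P2 2-10 | P4 10-14 | P3 14-20 | P1 20-30 |
Completion: P1=30  P2=10  P3=20  P4=14
Turnaround (C−A): P1=30  P2=8  P3=13  P4=6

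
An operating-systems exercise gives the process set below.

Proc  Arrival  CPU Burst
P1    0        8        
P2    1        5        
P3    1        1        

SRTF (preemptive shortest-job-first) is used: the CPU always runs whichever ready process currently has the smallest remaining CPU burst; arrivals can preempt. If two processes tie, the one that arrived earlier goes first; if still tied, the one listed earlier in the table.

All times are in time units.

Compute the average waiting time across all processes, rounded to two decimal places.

2.33

Timeline: | P1 0-1 | P3 1-2 | P2 2-7 | P1 7-14 |
Completion: P1=14  P2=7  P3=2
Waiting times: P1=6, P2=1, P3=0
Average waiting = (6+1+0) / 3 = 7/3 = 2.33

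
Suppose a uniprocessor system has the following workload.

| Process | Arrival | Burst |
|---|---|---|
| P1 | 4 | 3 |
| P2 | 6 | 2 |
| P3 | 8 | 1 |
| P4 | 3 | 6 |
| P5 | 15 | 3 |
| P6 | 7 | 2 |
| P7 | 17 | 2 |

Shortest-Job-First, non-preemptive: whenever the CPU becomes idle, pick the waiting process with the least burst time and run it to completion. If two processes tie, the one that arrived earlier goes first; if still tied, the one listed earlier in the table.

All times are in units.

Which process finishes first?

Timeline: | idle 0-3 | P4 3-9 | P3 9-10 | P2 10-12 | P6 12-14 | P1 14-17 | P7 17-19 | P5 19-22 |
Completion: P1=17  P2=12  P3=10  P4=9  P5=22  P6=14  P7=19
Turnaround (C−A): P1=13  P2=6  P3=2  P4=6  P5=7  P6=7  P7=2
Finish order: P4 → P3 → P2 → P6 → P1 → P7 → P5

P4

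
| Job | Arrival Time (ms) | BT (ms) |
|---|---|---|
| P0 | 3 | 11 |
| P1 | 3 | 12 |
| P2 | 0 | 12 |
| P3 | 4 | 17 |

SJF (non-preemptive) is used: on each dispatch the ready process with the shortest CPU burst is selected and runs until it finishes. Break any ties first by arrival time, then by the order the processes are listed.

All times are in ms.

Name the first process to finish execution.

Gantt: | P2 0-12 | P0 12-23 | P1 23-35 | P3 35-52 |
Completion: P0=23  P1=35  P2=12  P3=52
Turnaround (C−A): P0=20  P1=32  P2=12  P3=48
Finish order: P2 → P0 → P1 → P3

P2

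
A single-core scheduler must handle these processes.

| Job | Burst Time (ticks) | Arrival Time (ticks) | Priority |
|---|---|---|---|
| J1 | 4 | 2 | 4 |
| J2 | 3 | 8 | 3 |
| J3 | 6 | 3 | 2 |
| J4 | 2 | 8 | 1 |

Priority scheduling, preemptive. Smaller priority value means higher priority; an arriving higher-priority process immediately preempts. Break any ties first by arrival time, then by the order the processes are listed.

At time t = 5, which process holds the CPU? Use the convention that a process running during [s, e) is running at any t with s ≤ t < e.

Timeline: | idle 0-2 | J1 2-3 | J3 3-8 | J4 8-10 | J3 10-11 | J2 11-14 | J1 14-17 |
Completion: J1=17  J2=14  J3=11  J4=10
Turnaround (C−A): J1=15  J2=6  J3=8  J4=2

J3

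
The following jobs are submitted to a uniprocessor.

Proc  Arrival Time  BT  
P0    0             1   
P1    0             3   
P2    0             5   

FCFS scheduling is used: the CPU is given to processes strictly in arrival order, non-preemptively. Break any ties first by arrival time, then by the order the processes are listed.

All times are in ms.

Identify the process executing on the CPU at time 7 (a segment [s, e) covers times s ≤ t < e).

Gantt: | P0 0-1 | P1 1-4 | P2 4-9 |
Completion: P0=1  P1=4  P2=9

P2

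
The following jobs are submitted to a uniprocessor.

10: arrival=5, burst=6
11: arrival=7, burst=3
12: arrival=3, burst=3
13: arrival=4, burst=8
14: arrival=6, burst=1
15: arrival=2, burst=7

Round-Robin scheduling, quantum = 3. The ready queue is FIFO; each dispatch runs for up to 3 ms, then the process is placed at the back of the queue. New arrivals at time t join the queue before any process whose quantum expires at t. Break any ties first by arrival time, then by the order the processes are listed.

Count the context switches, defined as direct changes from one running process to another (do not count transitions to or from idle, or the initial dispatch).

10

Gantt: | idle 0-2 | 15 2-5 | 12 5-8 | 13 8-11 | 10 11-14 | 15 14-17 | 14 17-18 | 11 18-21 | 13 21-24 | 10 24-27 | 15 27-28 | 13 28-30 |
Completion: 10=27  11=21  12=8  13=30  14=18  15=28
Turnaround (C−A): 10=22  11=14  12=5  13=26  14=12  15=26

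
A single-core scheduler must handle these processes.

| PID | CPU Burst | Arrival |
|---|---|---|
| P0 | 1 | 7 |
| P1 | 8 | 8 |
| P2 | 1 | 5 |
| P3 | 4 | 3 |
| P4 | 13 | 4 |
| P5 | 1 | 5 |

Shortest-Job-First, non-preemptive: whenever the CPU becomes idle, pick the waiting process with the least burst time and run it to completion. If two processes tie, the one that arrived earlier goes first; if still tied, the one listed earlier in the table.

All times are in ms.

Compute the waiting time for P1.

2

Timeline: | idle 0-3 | P3 3-7 | P2 7-8 | P5 8-9 | P0 9-10 | P1 10-18 | P4 18-31 |
Completion: P0=10  P1=18  P2=8  P3=7  P4=31  P5=9
Turnaround (C−A): P0=3  P1=10  P2=3  P3=4  P4=27  P5=4
Waiting(P1) = turnaround − burst = 10 − 8 = 2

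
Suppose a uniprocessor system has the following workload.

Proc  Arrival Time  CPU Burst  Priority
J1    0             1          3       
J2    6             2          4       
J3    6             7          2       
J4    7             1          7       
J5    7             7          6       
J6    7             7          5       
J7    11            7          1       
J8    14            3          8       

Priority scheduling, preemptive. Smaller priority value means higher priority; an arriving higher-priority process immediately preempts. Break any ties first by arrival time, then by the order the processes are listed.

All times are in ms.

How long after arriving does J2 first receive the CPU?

14

Gantt: | J1 0-1 | idle 1-6 | J3 6-11 | J7 11-18 | J3 18-20 | J2 20-22 | J6 22-29 | J5 29-36 | J4 36-37 | J8 37-40 |
Completion: J1=1  J2=22  J3=20  J4=37  J5=36  J6=29  J7=18  J8=40
Response(J2) = first start − arrival = 20 − 6 = 14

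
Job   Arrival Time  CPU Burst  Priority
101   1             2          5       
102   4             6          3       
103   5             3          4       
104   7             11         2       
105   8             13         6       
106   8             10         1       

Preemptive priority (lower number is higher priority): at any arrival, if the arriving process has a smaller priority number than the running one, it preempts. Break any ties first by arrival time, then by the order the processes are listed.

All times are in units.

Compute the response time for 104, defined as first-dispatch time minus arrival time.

0

Timeline: | idle 0-1 | 101 1-3 | idle 3-4 | 102 4-7 | 104 7-8 | 106 8-18 | 104 18-28 | 102 28-31 | 103 31-34 | 105 34-47 |
Completion: 101=3  102=31  103=34  104=28  105=47  106=18
Turnaround (C−A): 101=2  102=27  103=29  104=21  105=39  106=10
Response(104) = first start − arrival = 7 − 7 = 0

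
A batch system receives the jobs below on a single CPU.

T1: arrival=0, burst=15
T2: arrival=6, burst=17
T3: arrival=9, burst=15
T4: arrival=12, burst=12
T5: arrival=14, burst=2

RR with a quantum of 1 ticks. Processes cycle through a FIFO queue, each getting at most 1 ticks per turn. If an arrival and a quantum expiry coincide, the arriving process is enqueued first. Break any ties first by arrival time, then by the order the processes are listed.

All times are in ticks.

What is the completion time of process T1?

Gantt: | T1 0-6 | T2 6-7 | T1 7-8 | T2 8-9 | T1 9-10 | T3 10-11 | T2 11-12 | T1 12-13 | T3 13-14 | T4 14-15 | T2 15-16 | T1 16-17 | T5 17-18 | T3 18-19 | T4 19-20 | T2 20-21 | T1 21-22 | T5 22-23 | T3 23-24 | T4 24-25 | T2 25-26 | T1 26-27 | T3 27-28 | T4 28-29 | T2 29-30 | T1 30-31 | T3 31-32 | T4 32-33 | T2 33-34 | T1 34-35 | T3 35-36 | T4 36-37 | T2 37-38 | T1 38-39 | T3 39-40 | T4 40-41 | T2 41-42 | T3 42-43 | T4 43-44 | T2 44-45 | T3 45-46 | T4 46-47 | T2 47-48 | T3 48-49 | T4 49-50 | T2 50-51 | T3 51-52 | T4 52-53 | T2 53-54 | T3 54-55 | T4 55-56 | T2 56-57 | T3 57-58 | T2 58-59 | T3 59-60 | T2 60-61 |
Completion: T1=39  T2=61  T3=60  T4=56  T5=23
Turnaround (C−A): T1=39  T2=55  T3=51  T4=44  T5=9

39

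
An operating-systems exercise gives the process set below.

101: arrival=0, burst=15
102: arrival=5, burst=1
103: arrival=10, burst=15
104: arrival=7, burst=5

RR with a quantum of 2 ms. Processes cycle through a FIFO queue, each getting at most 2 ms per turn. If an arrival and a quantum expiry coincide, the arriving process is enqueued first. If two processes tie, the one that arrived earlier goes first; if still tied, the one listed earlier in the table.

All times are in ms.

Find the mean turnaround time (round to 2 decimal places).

Schedule: | 101 0-6 | 102 6-7 | 101 7-9 | 104 9-11 | 101 11-13 | 103 13-15 | 104 15-17 | 101 17-19 | 103 19-21 | 104 21-22 | 101 22-24 | 103 24-26 | 101 26-27 | 103 27-36 |
Completion: 101=27  102=7  103=36  104=22
Turnaround times: 101=27, 102=2, 103=26, 104=15
Average turnaround = (27+2+26+15) / 4 = 70/4 = 17.50

17.50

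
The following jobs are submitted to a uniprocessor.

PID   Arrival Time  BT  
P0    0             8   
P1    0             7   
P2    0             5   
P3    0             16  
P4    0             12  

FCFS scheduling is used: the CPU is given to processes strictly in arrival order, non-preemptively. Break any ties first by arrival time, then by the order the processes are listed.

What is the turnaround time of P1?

15

Gantt: | P0 0-8 | P1 8-15 | P2 15-20 | P3 20-36 | P4 36-48 |
Completion: P0=8  P1=15  P2=20  P3=36  P4=48
Turnaround (C−A): P0=8  P1=15  P2=20  P3=36  P4=48
Turnaround(P1) = completion − arrival = 15 − 0 = 15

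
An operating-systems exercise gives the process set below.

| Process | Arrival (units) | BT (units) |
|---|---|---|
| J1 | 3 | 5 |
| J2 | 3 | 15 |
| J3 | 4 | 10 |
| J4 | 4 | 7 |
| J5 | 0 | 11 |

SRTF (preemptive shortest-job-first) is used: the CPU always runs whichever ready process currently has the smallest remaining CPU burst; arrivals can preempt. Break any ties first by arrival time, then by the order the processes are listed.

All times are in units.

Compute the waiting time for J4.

4

Gantt: | J5 0-3 | J1 3-8 | J4 8-15 | J5 15-23 | J3 23-33 | J2 33-48 |
Completion: J1=8  J2=48  J3=33  J4=15  J5=23
Turnaround (C−A): J1=5  J2=45  J3=29  J4=11  J5=23
Waiting(J4) = turnaround − burst = 11 − 7 = 4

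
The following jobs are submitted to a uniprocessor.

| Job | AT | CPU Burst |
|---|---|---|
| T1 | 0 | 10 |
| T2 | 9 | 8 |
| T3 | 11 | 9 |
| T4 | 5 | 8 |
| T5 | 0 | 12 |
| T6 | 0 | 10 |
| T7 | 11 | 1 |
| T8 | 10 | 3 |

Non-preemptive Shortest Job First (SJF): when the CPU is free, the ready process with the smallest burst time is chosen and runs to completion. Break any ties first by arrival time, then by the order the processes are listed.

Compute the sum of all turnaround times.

192

Gantt: | T1 0-10 | T8 10-13 | T7 13-14 | T4 14-22 | T2 22-30 | T3 30-39 | T6 39-49 | T5 49-61 |
Completion: T1=10  T2=30  T3=39  T4=22  T5=61  T6=49  T7=14  T8=13
Turnaround = completion − arrival: T1=10, T2=21, T3=28, T4=17, T5=61, T6=49, T7=3, T8=3
Total turnaround = 10 + 21 + 28 + 17 + 61 + 49 + 3 + 3 = 192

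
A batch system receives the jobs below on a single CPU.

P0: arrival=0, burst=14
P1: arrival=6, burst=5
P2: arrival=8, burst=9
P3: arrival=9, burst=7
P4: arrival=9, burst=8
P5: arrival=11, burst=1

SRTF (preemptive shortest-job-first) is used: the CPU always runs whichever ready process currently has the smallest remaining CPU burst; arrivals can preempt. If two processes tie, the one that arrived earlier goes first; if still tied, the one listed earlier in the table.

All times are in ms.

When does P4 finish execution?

Timeline: | P0 0-6 | P1 6-11 | P5 11-12 | P3 12-19 | P0 19-27 | P4 27-35 | P2 35-44 |
Completion: P0=27  P1=11  P2=44  P3=19  P4=35  P5=12
Turnaround (C−A): P0=27  P1=5  P2=36  P3=10  P4=26  P5=1

35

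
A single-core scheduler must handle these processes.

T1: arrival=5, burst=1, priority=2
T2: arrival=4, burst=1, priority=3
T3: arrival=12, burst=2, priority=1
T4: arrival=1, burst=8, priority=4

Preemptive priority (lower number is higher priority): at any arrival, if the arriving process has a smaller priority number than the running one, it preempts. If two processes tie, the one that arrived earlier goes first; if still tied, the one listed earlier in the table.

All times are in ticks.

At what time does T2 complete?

5

Gantt: | idle 0-1 | T4 1-4 | T2 4-5 | T1 5-6 | T4 6-11 | idle 11-12 | T3 12-14 |
Completion: T1=6  T2=5  T3=14  T4=11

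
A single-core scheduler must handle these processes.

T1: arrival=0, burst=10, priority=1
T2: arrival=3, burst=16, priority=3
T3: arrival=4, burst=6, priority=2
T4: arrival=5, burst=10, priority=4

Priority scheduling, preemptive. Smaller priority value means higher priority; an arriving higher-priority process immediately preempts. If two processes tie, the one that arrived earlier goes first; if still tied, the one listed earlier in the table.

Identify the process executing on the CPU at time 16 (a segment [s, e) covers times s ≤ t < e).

T2

Gantt: | T1 0-10 | T3 10-16 | T2 16-32 | T4 32-42 |
Completion: T1=10  T2=32  T3=16  T4=42
Turnaround (C−A): T1=10  T2=29  T3=12  T4=37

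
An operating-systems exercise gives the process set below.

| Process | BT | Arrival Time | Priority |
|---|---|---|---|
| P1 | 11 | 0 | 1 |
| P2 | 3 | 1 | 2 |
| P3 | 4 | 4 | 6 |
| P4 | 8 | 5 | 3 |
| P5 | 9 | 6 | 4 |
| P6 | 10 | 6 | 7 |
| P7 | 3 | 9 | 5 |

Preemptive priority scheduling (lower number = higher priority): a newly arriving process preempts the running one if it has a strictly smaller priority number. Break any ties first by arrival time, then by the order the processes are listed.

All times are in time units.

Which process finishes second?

Gantt: | P1 0-11 | P2 11-14 | P4 14-22 | P5 22-31 | P7 31-34 | P3 34-38 | P6 38-48 |
Completion: P1=11  P2=14  P3=38  P4=22  P5=31  P6=48  P7=34
Finish order: P1 → P2 → P4 → P5 → P7 → P3 → P6

P2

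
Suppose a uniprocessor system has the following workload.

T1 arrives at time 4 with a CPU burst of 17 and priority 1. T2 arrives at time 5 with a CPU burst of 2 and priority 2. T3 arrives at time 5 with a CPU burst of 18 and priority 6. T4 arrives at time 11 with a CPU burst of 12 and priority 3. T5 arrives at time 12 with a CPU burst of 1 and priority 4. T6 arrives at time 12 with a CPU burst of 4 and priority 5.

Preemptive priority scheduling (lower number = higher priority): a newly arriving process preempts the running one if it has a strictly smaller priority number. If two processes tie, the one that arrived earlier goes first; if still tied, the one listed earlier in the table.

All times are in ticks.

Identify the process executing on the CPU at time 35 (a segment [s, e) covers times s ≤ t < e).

T5

Gantt: | idle 0-4 | T1 4-21 | T2 21-23 | T4 23-35 | T5 35-36 | T6 36-40 | T3 40-58 |
Completion: T1=21  T2=23  T3=58  T4=35  T5=36  T6=40
Turnaround (C−A): T1=17  T2=18  T3=53  T4=24  T5=24  T6=28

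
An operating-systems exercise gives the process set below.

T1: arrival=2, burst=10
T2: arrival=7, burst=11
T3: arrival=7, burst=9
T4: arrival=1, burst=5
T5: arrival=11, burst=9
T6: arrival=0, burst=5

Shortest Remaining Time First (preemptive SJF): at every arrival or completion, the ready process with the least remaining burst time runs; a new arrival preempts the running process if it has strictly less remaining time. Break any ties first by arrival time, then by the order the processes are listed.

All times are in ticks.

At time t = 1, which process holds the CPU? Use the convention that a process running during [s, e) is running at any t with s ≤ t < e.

T6

Timeline: | T6 0-5 | T4 5-10 | T3 10-19 | T5 19-28 | T1 28-38 | T2 38-49 |
Completion: T1=38  T2=49  T3=19  T4=10  T5=28  T6=5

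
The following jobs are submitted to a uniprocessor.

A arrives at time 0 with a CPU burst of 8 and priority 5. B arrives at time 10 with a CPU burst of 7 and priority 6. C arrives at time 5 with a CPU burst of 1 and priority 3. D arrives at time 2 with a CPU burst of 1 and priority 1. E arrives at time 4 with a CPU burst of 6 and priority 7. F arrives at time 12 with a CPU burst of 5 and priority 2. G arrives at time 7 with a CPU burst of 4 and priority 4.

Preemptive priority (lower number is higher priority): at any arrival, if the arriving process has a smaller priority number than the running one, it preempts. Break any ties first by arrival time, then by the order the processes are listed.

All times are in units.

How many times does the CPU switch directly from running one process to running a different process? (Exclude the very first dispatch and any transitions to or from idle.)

10

Schedule: | A 0-2 | D 2-3 | A 3-5 | C 5-6 | A 6-7 | G 7-11 | A 11-12 | F 12-17 | A 17-19 | B 19-26 | E 26-32 |
Completion: A=19  B=26  C=6  D=3  E=32  F=17  G=11
Turnaround (C−A): A=19  B=16  C=1  D=1  E=28  F=5  G=4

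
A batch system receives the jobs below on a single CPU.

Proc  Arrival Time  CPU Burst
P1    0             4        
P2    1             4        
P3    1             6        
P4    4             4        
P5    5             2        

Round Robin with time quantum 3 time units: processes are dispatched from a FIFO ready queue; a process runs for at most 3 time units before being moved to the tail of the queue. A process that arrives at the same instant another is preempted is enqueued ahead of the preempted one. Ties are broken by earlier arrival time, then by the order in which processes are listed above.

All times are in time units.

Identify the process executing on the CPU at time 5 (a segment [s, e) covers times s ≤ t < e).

Schedule: | P1 0-3 | P2 3-6 | P3 6-9 | P1 9-10 | P4 10-13 | P5 13-15 | P2 15-16 | P3 16-19 | P4 19-20 |
Completion: P1=10  P2=16  P3=19  P4=20  P5=15

P2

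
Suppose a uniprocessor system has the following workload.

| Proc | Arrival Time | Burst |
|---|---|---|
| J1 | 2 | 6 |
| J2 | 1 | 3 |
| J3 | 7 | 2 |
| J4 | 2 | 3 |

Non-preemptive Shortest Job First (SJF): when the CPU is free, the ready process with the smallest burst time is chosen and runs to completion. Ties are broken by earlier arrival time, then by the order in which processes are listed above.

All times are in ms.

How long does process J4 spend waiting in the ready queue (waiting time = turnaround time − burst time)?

2

Gantt: | idle 0-1 | J2 1-4 | J4 4-7 | J3 7-9 | J1 9-15 |
Completion: J1=15  J2=4  J3=9  J4=7
Turnaround (C−A): J1=13  J2=3  J3=2  J4=5
Waiting(J4) = turnaround − burst = 5 − 3 = 2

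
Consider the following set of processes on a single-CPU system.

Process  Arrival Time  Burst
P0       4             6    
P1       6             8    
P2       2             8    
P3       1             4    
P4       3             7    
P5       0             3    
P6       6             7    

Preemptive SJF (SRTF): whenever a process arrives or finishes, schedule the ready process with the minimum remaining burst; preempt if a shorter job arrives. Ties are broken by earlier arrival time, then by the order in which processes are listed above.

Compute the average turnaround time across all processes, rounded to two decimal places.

Timeline: | P5 0-3 | P3 3-7 | P0 7-13 | P4 13-20 | P6 20-27 | P2 27-35 | P1 35-43 |
Completion: P0=13  P1=43  P2=35  P3=7  P4=20  P5=3  P6=27
Turnaround (C−A): P0=9  P1=37  P2=33  P3=6  P4=17  P5=3  P6=21
Turnaround times: P0=9, P1=37, P2=33, P3=6, P4=17, P5=3, P6=21
Average turnaround = (9+37+33+6+17+3+21) / 7 = 126/7 = 18.00

18.00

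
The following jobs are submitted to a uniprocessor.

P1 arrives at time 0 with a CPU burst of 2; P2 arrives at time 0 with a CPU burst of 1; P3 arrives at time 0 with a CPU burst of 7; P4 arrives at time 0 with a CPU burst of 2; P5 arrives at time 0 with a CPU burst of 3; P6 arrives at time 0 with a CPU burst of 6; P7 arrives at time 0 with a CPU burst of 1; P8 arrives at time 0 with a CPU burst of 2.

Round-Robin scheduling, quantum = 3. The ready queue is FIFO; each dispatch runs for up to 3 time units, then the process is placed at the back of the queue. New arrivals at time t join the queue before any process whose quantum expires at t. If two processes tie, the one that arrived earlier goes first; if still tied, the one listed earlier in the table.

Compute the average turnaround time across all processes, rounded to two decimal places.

Timeline: | P1 0-2 | P2 2-3 | P3 3-6 | P4 6-8 | P5 8-11 | P6 11-14 | P7 14-15 | P8 15-17 | P3 17-20 | P6 20-23 | P3 23-24 |
Completion: P1=2  P2=3  P3=24  P4=8  P5=11  P6=23  P7=15  P8=17
Turnaround (C−A): P1=2  P2=3  P3=24  P4=8  P5=11  P6=23  P7=15  P8=17
Turnaround times: P1=2, P2=3, P3=24, P4=8, P5=11, P6=23, P7=15, P8=17
Average turnaround = (2+3+24+8+11+23+15+17) / 8 = 103/8 = 12.88

12.88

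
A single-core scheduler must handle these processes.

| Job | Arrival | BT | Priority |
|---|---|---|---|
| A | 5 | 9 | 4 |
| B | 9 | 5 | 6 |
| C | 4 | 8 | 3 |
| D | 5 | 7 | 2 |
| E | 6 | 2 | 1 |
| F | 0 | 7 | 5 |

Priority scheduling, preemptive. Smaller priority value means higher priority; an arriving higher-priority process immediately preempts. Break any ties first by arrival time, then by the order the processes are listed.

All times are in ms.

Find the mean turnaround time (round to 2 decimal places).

Timeline: | F 0-4 | C 4-5 | D 5-6 | E 6-8 | D 8-14 | C 14-21 | A 21-30 | F 30-33 | B 33-38 |
Completion: A=30  B=38  C=21  D=14  E=8  F=33
Turnaround times: A=25, B=29, C=17, D=9, E=2, F=33
Average turnaround = (25+29+17+9+2+33) / 6 = 115/6 = 19.17

19.17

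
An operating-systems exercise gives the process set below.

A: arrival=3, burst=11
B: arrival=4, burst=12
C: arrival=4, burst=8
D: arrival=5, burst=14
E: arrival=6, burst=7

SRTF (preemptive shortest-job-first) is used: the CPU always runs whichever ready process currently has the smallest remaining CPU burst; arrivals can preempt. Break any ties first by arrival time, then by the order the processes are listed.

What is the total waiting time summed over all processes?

Schedule: | idle 0-3 | A 3-4 | C 4-12 | E 12-19 | A 19-29 | B 29-41 | D 41-55 |
Completion: A=29  B=41  C=12  D=55  E=19
Turnaround (C−A): A=26  B=37  C=8  D=50  E=13
Waiting = turnaround − burst: A=15, B=25, C=0, D=36, E=6
Total waiting = 15 + 25 + 0 + 36 + 6 = 82

82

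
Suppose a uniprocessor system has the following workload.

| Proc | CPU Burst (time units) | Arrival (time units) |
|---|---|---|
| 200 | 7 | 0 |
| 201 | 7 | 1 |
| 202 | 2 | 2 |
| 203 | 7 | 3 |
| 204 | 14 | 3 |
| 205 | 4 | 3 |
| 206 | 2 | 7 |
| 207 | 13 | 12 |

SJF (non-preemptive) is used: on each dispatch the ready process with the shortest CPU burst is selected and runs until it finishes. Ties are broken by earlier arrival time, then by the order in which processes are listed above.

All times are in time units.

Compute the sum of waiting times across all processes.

Timeline: | 200 0-7 | 202 7-9 | 206 9-11 | 205 11-15 | 201 15-22 | 203 22-29 | 207 29-42 | 204 42-56 |
Completion: 200=7  201=22  202=9  203=29  204=56  205=15  206=11  207=42
Turnaround (C−A): 200=7  201=21  202=7  203=26  204=53  205=12  206=4  207=30
Waiting = turnaround − burst: 200=0, 201=14, 202=5, 203=19, 204=39, 205=8, 206=2, 207=17
Total waiting = 0 + 14 + 5 + 19 + 39 + 8 + 2 + 17 = 104

104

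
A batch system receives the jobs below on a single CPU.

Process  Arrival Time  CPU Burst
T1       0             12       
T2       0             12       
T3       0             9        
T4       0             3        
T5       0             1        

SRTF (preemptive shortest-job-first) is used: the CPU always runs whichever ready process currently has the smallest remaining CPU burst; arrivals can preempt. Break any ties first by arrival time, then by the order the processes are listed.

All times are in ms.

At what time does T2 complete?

Gantt: | T5 0-1 | T4 1-4 | T3 4-13 | T1 13-25 | T2 25-37 |
Completion: T1=25  T2=37  T3=13  T4=4  T5=1
Turnaround (C−A): T1=25  T2=37  T3=13  T4=4  T5=1

37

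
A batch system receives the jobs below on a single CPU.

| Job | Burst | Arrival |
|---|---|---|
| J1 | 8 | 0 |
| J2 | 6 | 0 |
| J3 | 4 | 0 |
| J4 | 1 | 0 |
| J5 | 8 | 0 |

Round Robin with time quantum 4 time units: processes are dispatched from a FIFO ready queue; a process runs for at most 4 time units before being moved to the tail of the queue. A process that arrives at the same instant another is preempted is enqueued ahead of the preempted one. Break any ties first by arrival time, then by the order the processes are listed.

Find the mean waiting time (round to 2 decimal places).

Schedule: | J1 0-4 | J2 4-8 | J3 8-12 | J4 12-13 | J5 13-17 | J1 17-21 | J2 21-23 | J5 23-27 |
Completion: J1=21  J2=23  J3=12  J4=13  J5=27
Turnaround (C−A): J1=21  J2=23  J3=12  J4=13  J5=27
Waiting times: J1=13, J2=17, J3=8, J4=12, J5=19
Average waiting = (13+17+8+12+19) / 5 = 69/5 = 13.80

13.80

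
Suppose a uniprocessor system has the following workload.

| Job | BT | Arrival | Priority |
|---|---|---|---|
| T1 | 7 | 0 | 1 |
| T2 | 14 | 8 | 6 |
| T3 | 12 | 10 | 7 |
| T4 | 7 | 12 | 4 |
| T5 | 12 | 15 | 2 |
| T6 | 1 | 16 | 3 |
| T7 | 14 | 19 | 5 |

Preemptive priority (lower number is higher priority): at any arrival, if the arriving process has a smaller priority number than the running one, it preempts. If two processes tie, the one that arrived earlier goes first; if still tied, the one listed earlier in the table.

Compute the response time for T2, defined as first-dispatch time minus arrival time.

0

Schedule: | T1 0-7 | idle 7-8 | T2 8-12 | T4 12-15 | T5 15-27 | T6 27-28 | T4 28-32 | T7 32-46 | T2 46-56 | T3 56-68 |
Completion: T1=7  T2=56  T3=68  T4=32  T5=27  T6=28  T7=46
Response(T2) = first start − arrival = 8 − 8 = 0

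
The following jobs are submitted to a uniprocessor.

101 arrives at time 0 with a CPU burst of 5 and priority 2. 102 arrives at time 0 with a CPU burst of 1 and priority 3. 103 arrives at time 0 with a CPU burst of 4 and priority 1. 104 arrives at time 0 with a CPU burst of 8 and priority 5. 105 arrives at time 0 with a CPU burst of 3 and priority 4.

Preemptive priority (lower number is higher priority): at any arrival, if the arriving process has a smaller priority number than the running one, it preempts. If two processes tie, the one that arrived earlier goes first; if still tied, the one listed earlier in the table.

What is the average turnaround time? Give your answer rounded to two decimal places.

Gantt: | 103 0-4 | 101 4-9 | 102 9-10 | 105 10-13 | 104 13-21 |
Completion: 101=9  102=10  103=4  104=21  105=13
Turnaround (C−A): 101=9  102=10  103=4  104=21  105=13
Turnaround times: 101=9, 102=10, 103=4, 104=21, 105=13
Average turnaround = (9+10+4+21+13) / 5 = 57/5 = 11.40

11.40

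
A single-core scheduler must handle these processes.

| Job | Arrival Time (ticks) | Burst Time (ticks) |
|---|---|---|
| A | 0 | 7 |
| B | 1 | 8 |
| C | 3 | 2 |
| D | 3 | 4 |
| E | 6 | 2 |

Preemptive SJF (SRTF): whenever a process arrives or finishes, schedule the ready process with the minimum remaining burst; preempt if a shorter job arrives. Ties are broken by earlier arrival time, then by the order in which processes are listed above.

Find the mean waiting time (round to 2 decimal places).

Timeline: | A 0-3 | C 3-5 | A 5-6 | E 6-8 | A 8-11 | D 11-15 | B 15-23 |
Completion: A=11  B=23  C=5  D=15  E=8
Waiting times: A=4, B=14, C=0, D=8, E=0
Average waiting = (4+14+0+8+0) / 5 = 26/5 = 5.20

5.20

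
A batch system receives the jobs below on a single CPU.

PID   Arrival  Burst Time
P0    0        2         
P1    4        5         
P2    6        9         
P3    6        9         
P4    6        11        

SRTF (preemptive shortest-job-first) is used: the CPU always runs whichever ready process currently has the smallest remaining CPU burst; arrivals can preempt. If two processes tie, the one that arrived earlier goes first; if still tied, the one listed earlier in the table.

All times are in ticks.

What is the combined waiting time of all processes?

Gantt: | P0 0-2 | idle 2-4 | P1 4-9 | P2 9-18 | P3 18-27 | P4 27-38 |
Completion: P0=2  P1=9  P2=18  P3=27  P4=38
Turnaround (C−A): P0=2  P1=5  P2=12  P3=21  P4=32
Waiting = turnaround − burst: P0=0, P1=0, P2=3, P3=12, P4=21
Total waiting = 0 + 0 + 3 + 12 + 21 = 36

36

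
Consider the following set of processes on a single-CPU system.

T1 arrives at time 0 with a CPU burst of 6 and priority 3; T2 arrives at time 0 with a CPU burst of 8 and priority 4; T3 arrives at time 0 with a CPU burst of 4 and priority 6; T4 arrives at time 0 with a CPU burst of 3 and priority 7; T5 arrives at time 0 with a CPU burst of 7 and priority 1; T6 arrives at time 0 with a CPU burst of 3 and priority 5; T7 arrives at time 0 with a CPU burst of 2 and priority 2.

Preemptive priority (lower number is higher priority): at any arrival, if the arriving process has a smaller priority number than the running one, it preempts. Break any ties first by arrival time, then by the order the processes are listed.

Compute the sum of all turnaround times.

143

Gantt: | T5 0-7 | T7 7-9 | T1 9-15 | T2 15-23 | T6 23-26 | T3 26-30 | T4 30-33 |
Completion: T1=15  T2=23  T3=30  T4=33  T5=7  T6=26  T7=9
Turnaround = completion − arrival: T1=15, T2=23, T3=30, T4=33, T5=7, T6=26, T7=9
Total turnaround = 15 + 23 + 30 + 33 + 7 + 26 + 9 = 143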